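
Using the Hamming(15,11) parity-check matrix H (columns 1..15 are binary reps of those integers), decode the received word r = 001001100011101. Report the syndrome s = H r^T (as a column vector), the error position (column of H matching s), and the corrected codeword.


s = (0, 1, 1, 1)^T, error position = 7, corrected codeword c = 001001000011101

Compute s = H r^T mod 2 one row at a time:
  s_1 = 0 + 0 + 0 + 1 + 1 + 1 + 0 + 1 = 4 ≡ 0 (mod 2).
  s_2 = 0 + 0 + 1 + 1 + 1 + 1 + 0 + 1 = 5 ≡ 1 (mod 2).
  s_3 = 0 + 1 + 1 + 1 + 0 + 1 + 0 + 1 = 5 ≡ 1 (mod 2).
  s_4 = 0 + 1 + 0 + 1 + 0 + 1 + 1 + 1 = 5 ≡ 1 (mod 2).
s = (0, 1, 1, 1)^T — this equals column 7 of H (binary 0111), so error is at position 7.
Correct: flip bit 7 of r = 001001100011101 to get c = 001001000011101.


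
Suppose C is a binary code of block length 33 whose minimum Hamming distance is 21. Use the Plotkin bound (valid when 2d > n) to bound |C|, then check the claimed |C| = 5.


Plotkin bound M ≤ 4; given |C| = 5 > bound (violated).

Check applicability: 2d = 42, n = 33.
2d − n = 9 > 0, so Plotkin applies.
Compute d/(2d−n) = 21/9 ≈ 2.3333.
⌊d/(2d−n)⌋ = 2.
Plotkin bound: M ≤ 2·2 = 4.
Given |C| = 5, check: VIOLATED.
This |C| is above the Plotkin bound, so no binary code with n = 33, d = 21 and 5 codewords exists.


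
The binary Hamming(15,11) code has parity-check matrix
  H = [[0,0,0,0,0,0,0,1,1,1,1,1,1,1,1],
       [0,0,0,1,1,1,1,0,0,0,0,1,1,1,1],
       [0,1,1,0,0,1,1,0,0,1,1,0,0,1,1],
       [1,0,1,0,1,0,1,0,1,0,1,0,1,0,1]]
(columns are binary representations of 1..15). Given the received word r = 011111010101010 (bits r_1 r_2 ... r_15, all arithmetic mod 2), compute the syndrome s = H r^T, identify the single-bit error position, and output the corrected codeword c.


s = (0, 1, 1, 0)^T, error position = 6, corrected codeword c = 011110010101010

Compute s = H r^T mod 2 one row at a time:
  s_1 = 1 + 0 + 1 + 0 + 1 + 0 + 1 + 0 = 4 ≡ 0 (mod 2).
  s_2 = 1 + 1 + 1 + 0 + 1 + 0 + 1 + 0 = 5 ≡ 1 (mod 2).
  s_3 = 1 + 1 + 1 + 0 + 1 + 0 + 1 + 0 = 5 ≡ 1 (mod 2).
  s_4 = 0 + 1 + 1 + 0 + 0 + 0 + 0 + 0 = 2 ≡ 0 (mod 2).
s = (0, 1, 1, 0)^T — this equals column 6 of H (binary 0110), so error is at position 6.
Correct: flip bit 6 of r = 011111010101010 to get c = 011110010101010.


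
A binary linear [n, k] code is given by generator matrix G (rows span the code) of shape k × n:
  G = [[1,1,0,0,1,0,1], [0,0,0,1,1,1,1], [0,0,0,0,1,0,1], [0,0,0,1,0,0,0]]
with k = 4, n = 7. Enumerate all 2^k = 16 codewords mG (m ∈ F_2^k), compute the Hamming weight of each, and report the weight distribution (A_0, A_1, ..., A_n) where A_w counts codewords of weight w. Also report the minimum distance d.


Weight distribution: A_0 = 1, A_1 = 2, A_2 = 3, A_3 = 4, A_4 = 3, A_5 = 2, A_6 = 1. Minimum distance d = 1.

Enumerate all 2^4 = 16 messages m ∈ F_2^4.
For each, compute codeword c = mG in F_2^7, then tally its weight.
  m = 0000 → c = 0000000, weight = 0.
  m = 1000 → c = 1100101, weight = 4.
  m = 0100 → c = 0001111, weight = 4.
  m = 1100 → c = 1101010, weight = 4.
  m = 0010 → c = 0000101, weight = 2.
  m = 1010 → c = 1100000, weight = 2.
  m = 0110 → c = 0001010, weight = 2.
  m = 1110 → c = 1101111, weight = 6.
  m = 0001 → c = 0001000, weight = 1.
  m = 1001 → c = 1101101, weight = 5.
  m = 0101 → c = 0000111, weight = 3.
  m = 1101 → c = 1100010, weight = 3.
  m = 0011 → c = 0001101, weight = 3.
  m = 1011 → c = 1101000, weight = 3.
  m = 0111 → c = 0000010, weight = 1.
  m = 1111 → c = 1100111, weight = 5.
Tally weights:
  weight 0: 1 codewords.
  weight 1: 2 codewords.
  weight 2: 3 codewords.
  weight 3: 4 codewords.
  weight 4: 3 codewords.
  weight 5: 2 codewords.
  weight 6: 1 codewords.
Minimum distance d = smallest w > 0 with A_w > 0 = 1.
Sanity: Σ A_w = 16 = 2^4 = 16 ✓.


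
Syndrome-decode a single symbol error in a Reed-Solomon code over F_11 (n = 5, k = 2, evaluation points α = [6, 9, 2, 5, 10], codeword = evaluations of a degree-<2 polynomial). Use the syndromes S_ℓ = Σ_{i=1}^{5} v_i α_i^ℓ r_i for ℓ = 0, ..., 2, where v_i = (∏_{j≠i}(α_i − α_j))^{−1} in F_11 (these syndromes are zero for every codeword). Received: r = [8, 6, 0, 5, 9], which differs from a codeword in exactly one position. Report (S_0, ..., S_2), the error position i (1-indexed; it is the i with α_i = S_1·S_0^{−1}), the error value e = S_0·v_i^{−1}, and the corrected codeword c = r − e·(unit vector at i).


S = (4, 8, 5), error at position 3, error magnitude e = 4, c = [8, 6, 7, 5, 9].

Step 1: column multipliers v_i = (∏_{j≠i}(α_i − α_j))^{−1} mod 11.
  i = 1 (α = 6): (6−9)(6−2)(6−5)(6−10) = (−3)·4·1·(−4) = 48 ≡ 4, so v_1 = 4^{−1} = 3 (mod 11).
  i = 2 (α = 9): (9−6)(9−2)(9−5)(9−10) = 3·7·4·(−1) = −84 ≡ 4, so v_2 = 4^{−1} = 3 (mod 11).
  i = 3 (α = 2): (2−6)(2−9)(2−5)(2−10) = (−4)·(−7)·(−3)·(−8) = 672 ≡ 1, so v_3 = 1^{−1} = 1 (mod 11).
  i = 4 (α = 5): (5−6)(5−9)(5−2)(5−10) = (−1)·(−4)·3·(−5) = −60 ≡ 6, so v_4 = 6^{−1} = 2 (mod 11).
  i = 5 (α = 10): (10−6)(10−9)(10−2)(10−5) = 4·1·8·5 = 160 ≡ 6, so v_5 = 6^{−1} = 2 (mod 11).
  v = [3, 3, 1, 2, 2].
Step 2: syndromes of r = [8, 6, 0, 5, 9] (all sums mod 11).
  S_0 = Σ v_i r_i = 3·8 + 3·6 + 1·0 + 2·5 + 2·9 = 70 ≡ 4.
  S_1 = Σ v_i α_i r_i = 3·6·8 + 3·9·6 + 1·2·0 + 2·5·5 + 2·10·9 = 536 ≡ 8.
  α_i^2 mod 11 = [3, 4, 4, 3, 1].
  S_2 = Σ v_i α_i^2 r_i = 3·3·8 + 3·4·6 + 1·4·0 + 2·3·5 + 2·1·9 = 192 ≡ 5.
  S = (4, 8, 5) ≠ 0, so r is not a codeword (an error is present).
Step 3: locate the error. For a single error e at position i, S_ℓ = v_i·e·α_i^ℓ, so α_err = S_1/S_0.
  S_0^{−1} = 4^{−1} = 3 (mod 11), so α_err = 8·3 = 24 ≡ 2 = α_3. Error position i = 3.
  Consistency check: S_2/S_1 = 5·7 = 35 ≡ 2 = α_err ✓ (single-error assumption holds).
Step 4: error magnitude e = S_0/v_3 = S_0·∏_{j≠3}(α_3 − α_j) = 4·1 = 4 ≡ 4 (mod 11).
Step 5: correct position 3: c_3 = r_3 − e = 0 − 4 ≡ 7 (mod 11). Hence c = [8, 6, 7, 5, 9].
  Check: interpolating c through the α_i gives m(x) = 1 + 3·x (degree < 2) with m(α_i) = c_i for every i, so c is indeed a codeword.


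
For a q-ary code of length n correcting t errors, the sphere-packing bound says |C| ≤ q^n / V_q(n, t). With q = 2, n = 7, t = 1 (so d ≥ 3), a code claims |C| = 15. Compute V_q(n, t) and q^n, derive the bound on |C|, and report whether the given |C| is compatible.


V_q(n, t) = 8, q^n = 128, Hamming bound = 16, |C| = 15 ≤ bound (satisfied).

Step 1: Compute V_q(n, t) = Σ_{j=0}^1 C(n, j) (q−1)^j.
  j = 0: C(7,0)·(1)^0 = 1·1 = 1.
  j = 1: C(7,1)·(1)^1 = 7·1 = 7.
  V_q(n, t) = 1 + 7 = 8.
Step 2: q^n = 2^7 = 128.
Step 3: Hamming bound ⌊q^n / V_q(n,t)⌋ = ⌊128/8⌋ = 16.
Step 4: Compare |C| = 15 to 16: satisfied.
The claimed |C| lies below the Hamming bound.


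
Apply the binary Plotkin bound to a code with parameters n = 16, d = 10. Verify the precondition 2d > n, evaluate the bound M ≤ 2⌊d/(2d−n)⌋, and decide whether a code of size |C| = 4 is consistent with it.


Plotkin bound M ≤ 4; given |C| = 4 ≤ bound (satisfied).

Check applicability: 2d = 20, n = 16.
2d − n = 4 > 0, so Plotkin applies.
Compute d/(2d−n) = 10/4 ≈ 2.5000.
⌊d/(2d−n)⌋ = 2.
Plotkin bound: M ≤ 2·2 = 4.
Given |C| = 4, check: satisfied.
This |C| is at the Plotkin bound.


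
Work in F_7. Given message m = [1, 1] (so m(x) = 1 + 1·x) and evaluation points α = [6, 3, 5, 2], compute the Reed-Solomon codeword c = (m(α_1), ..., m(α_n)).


c = [0, 4, 6, 3]

Message polynomial: m(x) = 1 + 1·x (mod 7).
For each evaluation point α_i, compute m(α_i) mod 7:
  α_1 = 6: Horner steps 1 → 0, so m(6) = 0.
  α_2 = 3: Horner steps 1 → 4, so m(3) = 4.
  α_3 = 5: Horner steps 1 → 6, so m(5) = 6.
  α_4 = 2: Horner steps 1 → 3, so m(2) = 3.
Codeword c = [0, 4, 6, 3] ∈ F_7^4.


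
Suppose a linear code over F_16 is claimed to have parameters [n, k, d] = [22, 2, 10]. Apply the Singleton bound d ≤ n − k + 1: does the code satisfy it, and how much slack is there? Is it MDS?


Singleton RHS = n − k + 1 = 21, slack = 11, bound satisfied, not MDS.

Singleton bound: d ≤ n − k + 1.
Here n = 22, k = 2, so n − k + 1 = 21.
Given d = 10, check d ≤ 21: YES.
Slack = (n − k + 1) − d = 11.
The code is NOT MDS (slack = 11 > 0).
Description: the claimed parameters are [22, 2, 10]_16; such a code would be non-MDS.


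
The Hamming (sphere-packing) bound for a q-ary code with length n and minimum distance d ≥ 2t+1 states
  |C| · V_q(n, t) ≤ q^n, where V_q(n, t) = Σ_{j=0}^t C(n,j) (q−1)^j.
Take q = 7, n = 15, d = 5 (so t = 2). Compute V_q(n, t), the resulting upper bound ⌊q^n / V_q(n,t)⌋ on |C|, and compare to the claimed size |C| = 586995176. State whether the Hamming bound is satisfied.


V_q(n, t) = 3871, q^n = 4747561509943, Hamming bound = 1226443169, |C| = 586995176 ≤ bound (satisfied).

Step 1: Compute V_q(n, t) = Σ_{j=0}^2 C(n, j) (q−1)^j.
  j = 0: C(15,0)·(6)^0 = 1·1 = 1.
  j = 1: C(15,1)·(6)^1 = 15·6 = 90.
  j = 2: C(15,2)·(6)^2 = 105·36 = 3780.
  V_q(n, t) = 1 + 90 + 3780 = 3871.
Step 2: q^n = 7^15 = 4747561509943.
Step 3: Hamming bound ⌊q^n / V_q(n,t)⌋ = ⌊4747561509943/3871⌋ = 1226443169.
Step 4: Compare |C| = 586995176 to 1226443169: satisfied.
The claimed |C| lies below the Hamming bound.


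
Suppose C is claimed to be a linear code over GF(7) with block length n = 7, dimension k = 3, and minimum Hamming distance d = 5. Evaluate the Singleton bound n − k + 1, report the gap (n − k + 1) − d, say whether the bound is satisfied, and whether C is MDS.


Singleton RHS = n − k + 1 = 5, slack = 0, bound satisfied, MDS.

Singleton bound: d ≤ n − k + 1.
Here n = 7, k = 3, so n − k + 1 = 5.
Given d = 5, check d ≤ 5: YES.
Slack = (n − k + 1) − d = 0.
The code is MDS (slack = 0).
Description: the claimed parameters are [7, 3, 5]_7; such a code would be MDS (meets Singleton bound).


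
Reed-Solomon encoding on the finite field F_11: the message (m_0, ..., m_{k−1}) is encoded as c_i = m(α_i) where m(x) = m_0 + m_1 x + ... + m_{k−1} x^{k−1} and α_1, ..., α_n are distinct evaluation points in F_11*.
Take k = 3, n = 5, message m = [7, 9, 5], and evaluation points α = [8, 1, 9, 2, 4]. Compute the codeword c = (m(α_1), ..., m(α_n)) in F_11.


c = [3, 10, 9, 1, 2]

Message polynomial: m(x) = 7 + 9·x + 5·x^2 (mod 11).
For each evaluation point α_i, compute m(α_i) mod 11:
  α_1 = 8: Horner steps 5 → 5 → 3, so m(8) = 3.
  α_2 = 1: Horner steps 5 → 3 → 10, so m(1) = 10.
  α_3 = 9: Horner steps 5 → 10 → 9, so m(9) = 9.
  α_4 = 2: Horner steps 5 → 8 → 1, so m(2) = 1.
  α_5 = 4: Horner steps 5 → 7 → 2, so m(4) = 2.
Codeword c = [3, 10, 9, 1, 2] ∈ F_11^5.


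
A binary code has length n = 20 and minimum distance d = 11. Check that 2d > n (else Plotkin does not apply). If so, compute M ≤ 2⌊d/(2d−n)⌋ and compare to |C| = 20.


Plotkin bound M ≤ 10; given |C| = 20 > bound (violated).

Check applicability: 2d = 22, n = 20.
2d − n = 2 > 0, so Plotkin applies.
Compute d/(2d−n) = 11/2 ≈ 5.5000.
⌊d/(2d−n)⌋ = 5.
Plotkin bound: M ≤ 2·5 = 10.
Given |C| = 20, check: VIOLATED.
This |C| is above the Plotkin bound, so no binary code with n = 20, d = 11 and 20 codewords exists.


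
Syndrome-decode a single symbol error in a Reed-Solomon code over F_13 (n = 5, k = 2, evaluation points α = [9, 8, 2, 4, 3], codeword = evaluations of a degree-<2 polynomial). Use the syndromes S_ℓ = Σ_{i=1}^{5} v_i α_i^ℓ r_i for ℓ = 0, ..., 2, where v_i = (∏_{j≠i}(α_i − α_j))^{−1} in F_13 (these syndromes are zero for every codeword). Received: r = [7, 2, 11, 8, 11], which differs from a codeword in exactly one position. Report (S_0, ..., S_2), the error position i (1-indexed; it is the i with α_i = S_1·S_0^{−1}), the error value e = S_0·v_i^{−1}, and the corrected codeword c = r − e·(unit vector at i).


S = (11, 7, 8), error at position 5, error magnitude e = 8, c = [7, 2, 11, 8, 3].

Step 1: column multipliers v_i = (∏_{j≠i}(α_i − α_j))^{−1} mod 13.
  i = 1 (α = 9): (9−8)(9−2)(9−4)(9−3) = 1·7·5·6 = 210 ≡ 2, so v_1 = 2^{−1} = 7 (mod 13).
  i = 2 (α = 8): (8−9)(8−2)(8−4)(8−3) = (−1)·6·4·5 = −120 ≡ 10, so v_2 = 10^{−1} = 4 (mod 13).
  i = 3 (α = 2): (2−9)(2−8)(2−4)(2−3) = (−7)·(−6)·(−2)·(−1) = 84 ≡ 6, so v_3 = 6^{−1} = 11 (mod 13).
  i = 4 (α = 4): (4−9)(4−8)(4−2)(4−3) = (−5)·(−4)·2·1 = 40 ≡ 1, so v_4 = 1^{−1} = 1 (mod 13).
  i = 5 (α = 3): (3−9)(3−8)(3−2)(3−4) = (−6)·(−5)·1·(−1) = −30 ≡ 9, so v_5 = 9^{−1} = 3 (mod 13).
  v = [7, 4, 11, 1, 3].
Step 2: syndromes of r = [7, 2, 11, 8, 11] (all sums mod 13).
  S_0 = Σ v_i r_i = 7·7 + 4·2 + 11·11 + 1·8 + 3·11 = 219 ≡ 11.
  S_1 = Σ v_i α_i r_i = 7·9·7 + 4·8·2 + 11·2·11 + 1·4·8 + 3·3·11 = 878 ≡ 7.
  α_i^2 mod 13 = [3, 12, 4, 3, 9].
  S_2 = Σ v_i α_i^2 r_i = 7·3·7 + 4·12·2 + 11·4·11 + 1·3·8 + 3·9·11 = 1048 ≡ 8.
  S = (11, 7, 8) ≠ 0, so r is not a codeword (an error is present).
Step 3: locate the error. For a single error e at position i, S_ℓ = v_i·e·α_i^ℓ, so α_err = S_1/S_0.
  S_0^{−1} = 11^{−1} = 6 (mod 13), so α_err = 7·6 = 42 ≡ 3 = α_5. Error position i = 5.
  Consistency check: S_2/S_1 = 8·2 = 16 ≡ 3 = α_err ✓ (single-error assumption holds).
Step 4: error magnitude e = S_0/v_5 = S_0·∏_{j≠5}(α_5 − α_j) = 11·9 = 99 ≡ 8 (mod 13).
Step 5: correct position 5: c_5 = r_5 − e = 11 − 8 ≡ 3 (mod 13). Hence c = [7, 2, 11, 8, 3].
  Check: interpolating c through the α_i gives m(x) = 1 + 5·x (degree < 2) with m(α_i) = c_i for every i, so c is indeed a codeword.


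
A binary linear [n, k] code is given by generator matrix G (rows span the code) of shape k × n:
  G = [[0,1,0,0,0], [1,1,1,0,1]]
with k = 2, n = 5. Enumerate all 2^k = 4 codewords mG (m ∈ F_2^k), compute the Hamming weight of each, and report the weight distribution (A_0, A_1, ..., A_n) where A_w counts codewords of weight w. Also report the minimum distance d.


Weight distribution: A_0 = 1, A_1 = 1, A_3 = 1, A_4 = 1. Minimum distance d = 1.

Enumerate all 2^2 = 4 messages m ∈ F_2^2.
For each, compute codeword c = mG in F_2^5, then tally its weight.
  m = 00 → c = 00000, weight = 0.
  m = 10 → c = 01000, weight = 1.
  m = 01 → c = 11101, weight = 4.
  m = 11 → c = 10101, weight = 3.
Tally weights:
  weight 0: 1 codewords.
  weight 1: 1 codewords.
  weight 3: 1 codewords.
  weight 4: 1 codewords.
Minimum distance d = smallest w > 0 with A_w > 0 = 1.
Sanity: Σ A_w = 4 = 2^2 = 4 ✓.


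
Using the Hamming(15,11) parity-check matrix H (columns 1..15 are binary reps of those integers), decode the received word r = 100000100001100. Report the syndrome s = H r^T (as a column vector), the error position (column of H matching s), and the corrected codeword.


s = (0, 1, 1, 1)^T, error position = 7, corrected codeword c = 100000000001100

Compute s = H r^T mod 2 one row at a time:
  s_1 = 0 + 0 + 0 + 0 + 1 + 1 + 0 + 0 = 2 ≡ 0 (mod 2).
  s_2 = 0 + 0 + 0 + 1 + 1 + 1 + 0 + 0 = 3 ≡ 1 (mod 2).
  s_3 = 0 + 0 + 0 + 1 + 0 + 0 + 0 + 0 = 1 ≡ 1 (mod 2).
  s_4 = 1 + 0 + 0 + 1 + 0 + 0 + 1 + 0 = 3 ≡ 1 (mod 2).
s = (0, 1, 1, 1)^T — this equals column 7 of H (binary 0111), so error is at position 7.
Correct: flip bit 7 of r = 100000100001100 to get c = 100000000001100.


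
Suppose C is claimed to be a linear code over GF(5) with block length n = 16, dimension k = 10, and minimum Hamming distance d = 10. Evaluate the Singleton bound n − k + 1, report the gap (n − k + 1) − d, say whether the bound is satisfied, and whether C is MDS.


Singleton RHS = n − k + 1 = 7, slack = -3, bound violated (no such code; not MDS).

Singleton bound: d ≤ n − k + 1.
Here n = 16, k = 10, so n − k + 1 = 7.
Given d = 10, check d ≤ 7: NO.
Slack = (n − k + 1) − d = -3.
The slack is negative: d = 10 exceeds n − k + 1 = 7 by 3, so the Singleton bound is violated and no linear [16, 10, 10]_5 code can exist. In particular it is not MDS (MDS requires d = n − k + 1 exactly).
Description: the claimed parameters are [16, 10, 10]_5; such a code would be impossible (violates the Singleton bound).


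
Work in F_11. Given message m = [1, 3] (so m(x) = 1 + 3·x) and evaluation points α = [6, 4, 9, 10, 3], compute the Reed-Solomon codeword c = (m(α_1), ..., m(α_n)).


c = [8, 2, 6, 9, 10]

Message polynomial: m(x) = 1 + 3·x (mod 11).
For each evaluation point α_i, compute m(α_i) mod 11:
  α_1 = 6: Horner steps 3 → 8, so m(6) = 8.
  α_2 = 4: Horner steps 3 → 2, so m(4) = 2.
  α_3 = 9: Horner steps 3 → 6, so m(9) = 6.
  α_4 = 10: Horner steps 3 → 9, so m(10) = 9.
  α_5 = 3: Horner steps 3 → 10, so m(3) = 10.
Codeword c = [8, 2, 6, 9, 10] ∈ F_11^5.


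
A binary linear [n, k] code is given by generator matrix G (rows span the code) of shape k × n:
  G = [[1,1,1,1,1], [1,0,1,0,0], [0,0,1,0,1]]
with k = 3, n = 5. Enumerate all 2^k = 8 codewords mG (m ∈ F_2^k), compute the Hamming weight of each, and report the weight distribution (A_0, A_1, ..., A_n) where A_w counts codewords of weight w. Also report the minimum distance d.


Weight distribution: A_0 = 1, A_2 = 3, A_3 = 3, A_5 = 1. Minimum distance d = 2.

Enumerate all 2^3 = 8 messages m ∈ F_2^3.
For each, compute codeword c = mG in F_2^5, then tally its weight.
  m = 000 → c = 00000, weight = 0.
  m = 100 → c = 11111, weight = 5.
  m = 010 → c = 10100, weight = 2.
  m = 110 → c = 01011, weight = 3.
  m = 001 → c = 00101, weight = 2.
  m = 101 → c = 11010, weight = 3.
  m = 011 → c = 10001, weight = 2.
  m = 111 → c = 01110, weight = 3.
Tally weights:
  weight 0: 1 codewords.
  weight 2: 3 codewords.
  weight 3: 3 codewords.
  weight 5: 1 codewords.
Minimum distance d = smallest w > 0 with A_w > 0 = 2.
Sanity: Σ A_w = 8 = 2^3 = 8 ✓.


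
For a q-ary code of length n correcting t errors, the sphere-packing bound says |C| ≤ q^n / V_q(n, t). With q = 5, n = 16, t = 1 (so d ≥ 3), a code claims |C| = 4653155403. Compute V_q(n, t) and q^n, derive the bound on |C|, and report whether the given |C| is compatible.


V_q(n, t) = 65, q^n = 152587890625, Hamming bound = 2347506009, |C| = 4653155403 > bound (violated).

Step 1: Compute V_q(n, t) = Σ_{j=0}^1 C(n, j) (q−1)^j.
  j = 0: C(16,0)·(4)^0 = 1·1 = 1.
  j = 1: C(16,1)·(4)^1 = 16·4 = 64.
  V_q(n, t) = 1 + 64 = 65.
Step 2: q^n = 5^16 = 152587890625.
Step 3: Hamming bound ⌊q^n / V_q(n,t)⌋ = ⌊152587890625/65⌋ = 2347506009.
Step 4: Compare |C| = 4653155403 to 2347506009: violated.
The claimed |C| lies above the Hamming bound, so no 5-ary code of length 16 with d ≥ 3 can have 4653155403 codewords.


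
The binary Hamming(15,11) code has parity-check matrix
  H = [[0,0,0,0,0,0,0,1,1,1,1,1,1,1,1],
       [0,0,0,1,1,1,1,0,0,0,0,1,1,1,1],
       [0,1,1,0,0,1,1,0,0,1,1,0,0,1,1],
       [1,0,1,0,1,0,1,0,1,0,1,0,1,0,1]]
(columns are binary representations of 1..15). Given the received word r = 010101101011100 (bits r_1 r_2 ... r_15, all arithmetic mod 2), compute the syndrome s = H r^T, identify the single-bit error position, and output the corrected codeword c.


s = (0, 1, 0, 0)^T, error position = 4, corrected codeword c = 010001101011100

Compute s = H r^T mod 2 one row at a time:
  s_1 = 0 + 1 + 0 + 1 + 1 + 1 + 0 + 0 = 4 ≡ 0 (mod 2).
  s_2 = 1 + 0 + 1 + 1 + 1 + 1 + 0 + 0 = 5 ≡ 1 (mod 2).
  s_3 = 1 + 0 + 1 + 1 + 0 + 1 + 0 + 0 = 4 ≡ 0 (mod 2).
  s_4 = 0 + 0 + 0 + 1 + 1 + 1 + 1 + 0 = 4 ≡ 0 (mod 2).
s = (0, 1, 0, 0)^T — this equals column 4 of H (binary 0100), so error is at position 4.
Correct: flip bit 4 of r = 010101101011100 to get c = 010001101011100.


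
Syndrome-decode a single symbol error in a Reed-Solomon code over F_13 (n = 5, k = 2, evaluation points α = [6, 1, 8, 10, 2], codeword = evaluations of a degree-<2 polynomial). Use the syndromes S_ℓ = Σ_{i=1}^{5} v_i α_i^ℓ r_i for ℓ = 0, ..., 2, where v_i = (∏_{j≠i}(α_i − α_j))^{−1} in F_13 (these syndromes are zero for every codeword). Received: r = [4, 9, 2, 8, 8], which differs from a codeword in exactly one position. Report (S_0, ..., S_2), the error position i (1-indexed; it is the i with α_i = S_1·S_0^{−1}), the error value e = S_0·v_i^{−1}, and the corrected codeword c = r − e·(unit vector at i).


S = (2, 7, 5), error at position 4, error magnitude e = 8, c = [4, 9, 2, 0, 8].

Step 1: column multipliers v_i = (∏_{j≠i}(α_i − α_j))^{−1} mod 13.
  i = 1 (α = 6): (6−1)(6−8)(6−10)(6−2) = 5·(−2)·(−4)·4 = 160 ≡ 4, so v_1 = 4^{−1} = 10 (mod 13).
  i = 2 (α = 1): (1−6)(1−8)(1−10)(1−2) = (−5)·(−7)·(−9)·(−1) = 315 ≡ 3, so v_2 = 3^{−1} = 9 (mod 13).
  i = 3 (α = 8): (8−6)(8−1)(8−10)(8−2) = 2·7·(−2)·6 = −168 ≡ 1, so v_3 = 1^{−1} = 1 (mod 13).
  i = 4 (α = 10): (10−6)(10−1)(10−8)(10−2) = 4·9·2·8 = 576 ≡ 4, so v_4 = 4^{−1} = 10 (mod 13).
  i = 5 (α = 2): (2−6)(2−1)(2−8)(2−10) = (−4)·1·(−6)·(−8) = −192 ≡ 3, so v_5 = 3^{−1} = 9 (mod 13).
  v = [10, 9, 1, 10, 9].
Step 2: syndromes of r = [4, 9, 2, 8, 8] (all sums mod 13).
  S_0 = Σ v_i r_i = 10·4 + 9·9 + 1·2 + 10·8 + 9·8 = 275 ≡ 2.
  S_1 = Σ v_i α_i r_i = 10·6·4 + 9·1·9 + 1·8·2 + 10·10·8 + 9·2·8 = 1281 ≡ 7.
  α_i^2 mod 13 = [10, 1, 12, 9, 4].
  S_2 = Σ v_i α_i^2 r_i = 10·10·4 + 9·1·9 + 1·12·2 + 10·9·8 + 9·4·8 = 1513 ≡ 5.
  S = (2, 7, 5) ≠ 0, so r is not a codeword (an error is present).
Step 3: locate the error. For a single error e at position i, S_ℓ = v_i·e·α_i^ℓ, so α_err = S_1/S_0.
  S_0^{−1} = 2^{−1} = 7 (mod 13), so α_err = 7·7 = 49 ≡ 10 = α_4. Error position i = 4.
  Consistency check: S_2/S_1 = 5·2 = 10 ≡ 10 = α_err ✓ (single-error assumption holds).
Step 4: error magnitude e = S_0/v_4 = S_0·∏_{j≠4}(α_4 − α_j) = 2·4 = 8 ≡ 8 (mod 13).
Step 5: correct position 4: c_4 = r_4 − e = 8 − 8 ≡ 0 (mod 13). Hence c = [4, 9, 2, 0, 8].
  Check: interpolating c through the α_i gives m(x) = 10 + 12·x (degree < 2) with m(α_i) = c_i for every i, so c is indeed a codeword.


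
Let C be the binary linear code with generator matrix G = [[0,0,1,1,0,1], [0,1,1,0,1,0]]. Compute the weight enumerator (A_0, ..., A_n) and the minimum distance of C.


Weight distribution: A_0 = 1, A_3 = 2, A_4 = 1. Minimum distance d = 3.

Enumerate all 2^2 = 4 messages m ∈ F_2^2.
For each, compute codeword c = mG in F_2^6, then tally its weight.
  m = 00 → c = 000000, weight = 0.
  m = 10 → c = 001101, weight = 3.
  m = 01 → c = 011010, weight = 3.
  m = 11 → c = 010111, weight = 4.
Tally weights:
  weight 0: 1 codewords.
  weight 3: 2 codewords.
  weight 4: 1 codewords.
Minimum distance d = smallest w > 0 with A_w > 0 = 3.
Sanity: Σ A_w = 4 = 2^2 = 4 ✓.


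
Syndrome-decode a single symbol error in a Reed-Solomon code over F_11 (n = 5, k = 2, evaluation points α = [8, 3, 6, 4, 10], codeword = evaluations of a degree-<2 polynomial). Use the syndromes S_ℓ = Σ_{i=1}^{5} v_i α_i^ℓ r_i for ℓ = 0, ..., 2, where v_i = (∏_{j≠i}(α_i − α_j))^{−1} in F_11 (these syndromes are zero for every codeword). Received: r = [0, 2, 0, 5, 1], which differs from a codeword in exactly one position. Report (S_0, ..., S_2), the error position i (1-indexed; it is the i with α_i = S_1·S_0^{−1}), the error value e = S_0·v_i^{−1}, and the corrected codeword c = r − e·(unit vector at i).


S = (2, 5, 7), error at position 1, error magnitude e = 5, c = [6, 2, 0, 5, 1].

Step 1: column multipliers v_i = (∏_{j≠i}(α_i − α_j))^{−1} mod 11.
  i = 1 (α = 8): (8−3)(8−6)(8−4)(8−10) = 5·2·4·(−2) = −80 ≡ 8, so v_1 = 8^{−1} = 7 (mod 11).
  i = 2 (α = 3): (3−8)(3−6)(3−4)(3−10) = (−5)·(−3)·(−1)·(−7) = 105 ≡ 6, so v_2 = 6^{−1} = 2 (mod 11).
  i = 3 (α = 6): (6−8)(6−3)(6−4)(6−10) = (−2)·3·2·(−4) = 48 ≡ 4, so v_3 = 4^{−1} = 3 (mod 11).
  i = 4 (α = 4): (4−8)(4−3)(4−6)(4−10) = (−4)·1·(−2)·(−6) = −48 ≡ 7, so v_4 = 7^{−1} = 8 (mod 11).
  i = 5 (α = 10): (10−8)(10−3)(10−6)(10−4) = 2·7·4·6 = 336 ≡ 6, so v_5 = 6^{−1} = 2 (mod 11).
  v = [7, 2, 3, 8, 2].
Step 2: syndromes of r = [0, 2, 0, 5, 1] (all sums mod 11).
  S_0 = Σ v_i r_i = 7·0 + 2·2 + 3·0 + 8·5 + 2·1 = 46 ≡ 2.
  S_1 = Σ v_i α_i r_i = 7·8·0 + 2·3·2 + 3·6·0 + 8·4·5 + 2·10·1 = 192 ≡ 5.
  α_i^2 mod 11 = [9, 9, 3, 5, 1].
  S_2 = Σ v_i α_i^2 r_i = 7·9·0 + 2·9·2 + 3·3·0 + 8·5·5 + 2·1·1 = 238 ≡ 7.
  S = (2, 5, 7) ≠ 0, so r is not a codeword (an error is present).
Step 3: locate the error. For a single error e at position i, S_ℓ = v_i·e·α_i^ℓ, so α_err = S_1/S_0.
  S_0^{−1} = 2^{−1} = 6 (mod 11), so α_err = 5·6 = 30 ≡ 8 = α_1. Error position i = 1.
  Consistency check: S_2/S_1 = 7·9 = 63 ≡ 8 = α_err ✓ (single-error assumption holds).
Step 4: error magnitude e = S_0/v_1 = S_0·∏_{j≠1}(α_1 − α_j) = 2·8 = 16 ≡ 5 (mod 11).
Step 5: correct position 1: c_1 = r_1 − e = 0 − 5 ≡ 6 (mod 11). Hence c = [6, 2, 0, 5, 1].
  Check: interpolating c through the α_i gives m(x) = 4 + 3·x (degree < 2) with m(α_i) = c_i for every i, so c is indeed a codeword.


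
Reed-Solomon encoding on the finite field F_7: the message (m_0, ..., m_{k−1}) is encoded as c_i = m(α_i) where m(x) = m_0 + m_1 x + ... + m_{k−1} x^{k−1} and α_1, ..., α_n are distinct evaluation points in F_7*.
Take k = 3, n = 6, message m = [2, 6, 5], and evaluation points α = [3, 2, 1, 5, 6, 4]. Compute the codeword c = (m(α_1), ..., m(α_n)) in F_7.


c = [2, 6, 6, 3, 1, 1]

Message polynomial: m(x) = 2 + 6·x + 5·x^2 (mod 7).
For each evaluation point α_i, compute m(α_i) mod 7:
  α_1 = 3: Horner steps 5 → 0 → 2, so m(3) = 2.
  α_2 = 2: Horner steps 5 → 2 → 6, so m(2) = 6.
  α_3 = 1: Horner steps 5 → 4 → 6, so m(1) = 6.
  α_4 = 5: Horner steps 5 → 3 → 3, so m(5) = 3.
  α_5 = 6: Horner steps 5 → 1 → 1, so m(6) = 1.
  α_6 = 4: Horner steps 5 → 5 → 1, so m(4) = 1.
Codeword c = [2, 6, 6, 3, 1, 1] ∈ F_7^6.


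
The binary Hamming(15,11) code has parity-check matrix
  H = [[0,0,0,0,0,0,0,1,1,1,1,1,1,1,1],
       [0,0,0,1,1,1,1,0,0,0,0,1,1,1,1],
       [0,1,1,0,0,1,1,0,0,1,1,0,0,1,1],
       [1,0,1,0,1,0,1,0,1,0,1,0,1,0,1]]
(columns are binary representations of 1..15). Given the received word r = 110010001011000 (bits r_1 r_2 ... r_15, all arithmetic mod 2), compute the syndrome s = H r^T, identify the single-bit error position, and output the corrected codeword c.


s = (1, 0, 0, 0)^T, error position = 8, corrected codeword c = 110010011011000

Compute s = H r^T mod 2 one row at a time:
  s_1 = 0 + 1 + 0 + 1 + 1 + 0 + 0 + 0 = 3 ≡ 1 (mod 2).
  s_2 = 0 + 1 + 0 + 0 + 1 + 0 + 0 + 0 = 2 ≡ 0 (mod 2).
  s_3 = 1 + 0 + 0 + 0 + 0 + 1 + 0 + 0 = 2 ≡ 0 (mod 2).
  s_4 = 1 + 0 + 1 + 0 + 1 + 1 + 0 + 0 = 4 ≡ 0 (mod 2).
s = (1, 0, 0, 0)^T — this equals column 8 of H (binary 1000), so error is at position 8.
Correct: flip bit 8 of r = 110010001011000 to get c = 110010011011000.


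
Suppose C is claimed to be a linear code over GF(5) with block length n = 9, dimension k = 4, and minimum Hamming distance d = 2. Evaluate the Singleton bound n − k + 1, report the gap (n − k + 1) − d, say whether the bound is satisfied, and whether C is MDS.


Singleton RHS = n − k + 1 = 6, slack = 4, bound satisfied, not MDS.

Singleton bound: d ≤ n − k + 1.
Here n = 9, k = 4, so n − k + 1 = 6.
Given d = 2, check d ≤ 6: YES.
Slack = (n − k + 1) − d = 4.
The code is NOT MDS (slack = 4 > 0).
Description: the claimed parameters are [9, 4, 2]_5; such a code would be non-MDS.


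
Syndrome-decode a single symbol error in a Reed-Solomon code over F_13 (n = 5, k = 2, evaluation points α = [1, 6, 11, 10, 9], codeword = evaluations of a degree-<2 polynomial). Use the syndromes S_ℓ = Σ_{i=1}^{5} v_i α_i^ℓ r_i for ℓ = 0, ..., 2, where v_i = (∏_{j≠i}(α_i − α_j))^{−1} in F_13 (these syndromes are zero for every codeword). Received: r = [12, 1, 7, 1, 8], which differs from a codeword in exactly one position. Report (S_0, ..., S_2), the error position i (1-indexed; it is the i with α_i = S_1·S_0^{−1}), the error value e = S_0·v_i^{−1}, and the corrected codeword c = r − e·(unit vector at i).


S = (2, 12, 7), error at position 2, error magnitude e = 11, c = [12, 3, 7, 1, 8].

Step 1: column multipliers v_i = (∏_{j≠i}(α_i − α_j))^{−1} mod 13.
  i = 1 (α = 1): (1−6)(1−11)(1−10)(1−9) = (−5)·(−10)·(−9)·(−8) = 3600 ≡ 12, so v_1 = 12^{−1} = 12 (mod 13).
  i = 2 (α = 6): (6−1)(6−11)(6−10)(6−9) = 5·(−5)·(−4)·(−3) = −300 ≡ 12, so v_2 = 12^{−1} = 12 (mod 13).
  i = 3 (α = 11): (11−1)(11−6)(11−10)(11−9) = 10·5·1·2 = 100 ≡ 9, so v_3 = 9^{−1} = 3 (mod 13).
  i = 4 (α = 10): (10−1)(10−6)(10−11)(10−9) = 9·4·(−1)·1 = −36 ≡ 3, so v_4 = 3^{−1} = 9 (mod 13).
  i = 5 (α = 9): (9−1)(9−6)(9−11)(9−10) = 8·3·(−2)·(−1) = 48 ≡ 9, so v_5 = 9^{−1} = 3 (mod 13).
  v = [12, 12, 3, 9, 3].
Step 2: syndromes of r = [12, 1, 7, 1, 8] (all sums mod 13).
  S_0 = Σ v_i r_i = 12·12 + 12·1 + 3·7 + 9·1 + 3·8 = 210 ≡ 2.
  S_1 = Σ v_i α_i r_i = 12·1·12 + 12·6·1 + 3·11·7 + 9·10·1 + 3·9·8 = 753 ≡ 12.
  α_i^2 mod 13 = [1, 10, 4, 9, 3].
  S_2 = Σ v_i α_i^2 r_i = 12·1·12 + 12·10·1 + 3·4·7 + 9·9·1 + 3·3·8 = 501 ≡ 7.
  S = (2, 12, 7) ≠ 0, so r is not a codeword (an error is present).
Step 3: locate the error. For a single error e at position i, S_ℓ = v_i·e·α_i^ℓ, so α_err = S_1/S_0.
  S_0^{−1} = 2^{−1} = 7 (mod 13), so α_err = 12·7 = 84 ≡ 6 = α_2. Error position i = 2.
  Consistency check: S_2/S_1 = 7·12 = 84 ≡ 6 = α_err ✓ (single-error assumption holds).
Step 4: error magnitude e = S_0/v_2 = S_0·∏_{j≠2}(α_2 − α_j) = 2·12 = 24 ≡ 11 (mod 13).
Step 5: correct position 2: c_2 = r_2 − e = 1 − 11 ≡ 3 (mod 13). Hence c = [12, 3, 7, 1, 8].
  Check: interpolating c through the α_i gives m(x) = 6 + 6·x (degree < 2) with m(α_i) = c_i for every i, so c is indeed a codeword.


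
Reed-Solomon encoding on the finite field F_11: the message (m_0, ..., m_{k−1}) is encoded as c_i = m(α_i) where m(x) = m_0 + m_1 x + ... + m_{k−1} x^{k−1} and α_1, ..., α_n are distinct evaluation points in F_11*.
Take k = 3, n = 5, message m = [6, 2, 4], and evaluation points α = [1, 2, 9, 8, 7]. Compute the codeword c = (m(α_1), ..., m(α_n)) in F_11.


c = [1, 4, 7, 3, 7]

Message polynomial: m(x) = 6 + 2·x + 4·x^2 (mod 11).
For each evaluation point α_i, compute m(α_i) mod 11:
  α_1 = 1: Horner steps 4 → 6 → 1, so m(1) = 1.
  α_2 = 2: Horner steps 4 → 10 → 4, so m(2) = 4.
  α_3 = 9: Horner steps 4 → 5 → 7, so m(9) = 7.
  α_4 = 8: Horner steps 4 → 1 → 3, so m(8) = 3.
  α_5 = 7: Horner steps 4 → 8 → 7, so m(7) = 7.
Codeword c = [1, 4, 7, 3, 7] ∈ F_11^5.


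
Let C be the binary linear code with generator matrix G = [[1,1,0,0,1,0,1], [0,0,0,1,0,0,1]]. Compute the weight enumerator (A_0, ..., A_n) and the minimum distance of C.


Weight distribution: A_0 = 1, A_2 = 1, A_4 = 2. Minimum distance d = 2.

Enumerate all 2^2 = 4 messages m ∈ F_2^2.
For each, compute codeword c = mG in F_2^7, then tally its weight.
  m = 00 → c = 0000000, weight = 0.
  m = 10 → c = 1100101, weight = 4.
  m = 01 → c = 0001001, weight = 2.
  m = 11 → c = 1101100, weight = 4.
Tally weights:
  weight 0: 1 codewords.
  weight 2: 1 codewords.
  weight 4: 2 codewords.
Minimum distance d = smallest w > 0 with A_w > 0 = 2.
Sanity: Σ A_w = 4 = 2^2 = 4 ✓.


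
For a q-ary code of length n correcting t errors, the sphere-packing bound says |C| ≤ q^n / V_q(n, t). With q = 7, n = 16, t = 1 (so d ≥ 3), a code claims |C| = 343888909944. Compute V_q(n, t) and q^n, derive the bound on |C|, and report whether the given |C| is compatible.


V_q(n, t) = 97, q^n = 33232930569601, Hamming bound = 342607531645, |C| = 343888909944 > bound (violated).

Step 1: Compute V_q(n, t) = Σ_{j=0}^1 C(n, j) (q−1)^j.
  j = 0: C(16,0)·(6)^0 = 1·1 = 1.
  j = 1: C(16,1)·(6)^1 = 16·6 = 96.
  V_q(n, t) = 1 + 96 = 97.
Step 2: q^n = 7^16 = 33232930569601.
Step 3: Hamming bound ⌊q^n / V_q(n,t)⌋ = ⌊33232930569601/97⌋ = 342607531645.
Step 4: Compare |C| = 343888909944 to 342607531645: violated.
The claimed |C| lies above the Hamming bound, so no 7-ary code of length 16 with d ≥ 3 can have 343888909944 codewords.


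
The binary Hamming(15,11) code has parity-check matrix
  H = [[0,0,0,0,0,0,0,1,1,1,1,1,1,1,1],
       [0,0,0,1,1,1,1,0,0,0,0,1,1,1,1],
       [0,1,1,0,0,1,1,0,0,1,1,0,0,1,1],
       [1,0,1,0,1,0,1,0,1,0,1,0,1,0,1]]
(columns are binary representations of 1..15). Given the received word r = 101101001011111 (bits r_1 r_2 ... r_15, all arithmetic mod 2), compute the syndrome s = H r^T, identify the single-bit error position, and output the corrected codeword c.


s = (0, 0, 1, 0)^T, error position = 2, corrected codeword c = 111101001011111

Compute s = H r^T mod 2 one row at a time:
  s_1 = 0 + 1 + 0 + 1 + 1 + 1 + 1 + 1 = 6 ≡ 0 (mod 2).
  s_2 = 1 + 0 + 1 + 0 + 1 + 1 + 1 + 1 = 6 ≡ 0 (mod 2).
  s_3 = 0 + 1 + 1 + 0 + 0 + 1 + 1 + 1 = 5 ≡ 1 (mod 2).
  s_4 = 1 + 1 + 0 + 0 + 1 + 1 + 1 + 1 = 6 ≡ 0 (mod 2).
s = (0, 0, 1, 0)^T — this equals column 2 of H (binary 0010), so error is at position 2.
Correct: flip bit 2 of r = 101101001011111 to get c = 111101001011111.


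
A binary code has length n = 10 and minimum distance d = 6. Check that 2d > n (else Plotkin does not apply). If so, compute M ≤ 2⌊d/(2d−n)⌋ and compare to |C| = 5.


Plotkin bound M ≤ 6; given |C| = 5 ≤ bound (satisfied).

Check applicability: 2d = 12, n = 10.
2d − n = 2 > 0, so Plotkin applies.
Compute d/(2d−n) = 6/2 ≈ 3.0000.
⌊d/(2d−n)⌋ = 3.
Plotkin bound: M ≤ 2·3 = 6.
Given |C| = 5, check: satisfied.
This |C| is below the Plotkin bound.


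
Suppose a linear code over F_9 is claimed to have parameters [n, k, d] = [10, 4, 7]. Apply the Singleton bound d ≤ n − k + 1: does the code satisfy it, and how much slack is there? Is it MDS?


Singleton RHS = n − k + 1 = 7, slack = 0, bound satisfied, MDS.

Singleton bound: d ≤ n − k + 1.
Here n = 10, k = 4, so n − k + 1 = 7.
Given d = 7, check d ≤ 7: YES.
Slack = (n − k + 1) − d = 0.
The code is MDS (slack = 0).
Description: the claimed parameters are [10, 4, 7]_9; such a code would be MDS (meets Singleton bound).


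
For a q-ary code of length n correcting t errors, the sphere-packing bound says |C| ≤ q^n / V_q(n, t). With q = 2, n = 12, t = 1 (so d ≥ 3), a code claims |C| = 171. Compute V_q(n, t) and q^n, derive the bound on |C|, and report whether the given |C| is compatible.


V_q(n, t) = 13, q^n = 4096, Hamming bound = 315, |C| = 171 ≤ bound (satisfied).

Step 1: Compute V_q(n, t) = Σ_{j=0}^1 C(n, j) (q−1)^j.
  j = 0: C(12,0)·(1)^0 = 1·1 = 1.
  j = 1: C(12,1)·(1)^1 = 12·1 = 12.
  V_q(n, t) = 1 + 12 = 13.
Step 2: q^n = 2^12 = 4096.
Step 3: Hamming bound ⌊q^n / V_q(n,t)⌋ = ⌊4096/13⌋ = 315.
Step 4: Compare |C| = 171 to 315: satisfied.
The claimed |C| lies below the Hamming bound.


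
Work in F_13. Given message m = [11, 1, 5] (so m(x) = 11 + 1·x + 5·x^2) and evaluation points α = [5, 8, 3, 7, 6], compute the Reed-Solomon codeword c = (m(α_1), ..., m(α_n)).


c = [11, 1, 7, 3, 2]

Message polynomial: m(x) = 11 + 1·x + 5·x^2 (mod 13).
For each evaluation point α_i, compute m(α_i) mod 13:
  α_1 = 5: Horner steps 5 → 0 → 11, so m(5) = 11.
  α_2 = 8: Horner steps 5 → 2 → 1, so m(8) = 1.
  α_3 = 3: Horner steps 5 → 3 → 7, so m(3) = 7.
  α_4 = 7: Horner steps 5 → 10 → 3, so m(7) = 3.
  α_5 = 6: Horner steps 5 → 5 → 2, so m(6) = 2.
Codeword c = [11, 1, 7, 3, 2] ∈ F_13^5.


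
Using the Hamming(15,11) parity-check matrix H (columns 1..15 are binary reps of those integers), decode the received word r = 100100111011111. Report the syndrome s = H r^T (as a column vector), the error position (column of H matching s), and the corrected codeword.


s = (1, 0, 0, 0)^T, error position = 8, corrected codeword c = 100100101011111

Compute s = H r^T mod 2 one row at a time:
  s_1 = 1 + 1 + 0 + 1 + 1 + 1 + 1 + 1 = 7 ≡ 1 (mod 2).
  s_2 = 1 + 0 + 0 + 1 + 1 + 1 + 1 + 1 = 6 ≡ 0 (mod 2).
  s_3 = 0 + 0 + 0 + 1 + 0 + 1 + 1 + 1 = 4 ≡ 0 (mod 2).
  s_4 = 1 + 0 + 0 + 1 + 1 + 1 + 1 + 1 = 6 ≡ 0 (mod 2).
s = (1, 0, 0, 0)^T — this equals column 8 of H (binary 1000), so error is at position 8.
Correct: flip bit 8 of r = 100100111011111 to get c = 100100101011111.


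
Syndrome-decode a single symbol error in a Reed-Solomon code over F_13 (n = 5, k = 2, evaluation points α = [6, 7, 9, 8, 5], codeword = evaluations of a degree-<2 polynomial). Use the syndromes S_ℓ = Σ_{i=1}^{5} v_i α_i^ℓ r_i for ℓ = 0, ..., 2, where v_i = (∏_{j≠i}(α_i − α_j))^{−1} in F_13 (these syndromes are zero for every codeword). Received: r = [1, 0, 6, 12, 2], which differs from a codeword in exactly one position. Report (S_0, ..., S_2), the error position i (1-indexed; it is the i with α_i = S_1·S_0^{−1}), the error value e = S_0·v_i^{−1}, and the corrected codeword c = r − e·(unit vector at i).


S = (9, 3, 1), error at position 3, error magnitude e = 8, c = [1, 0, 11, 12, 2].

Step 1: column multipliers v_i = (∏_{j≠i}(α_i − α_j))^{−1} mod 13.
  i = 1 (α = 6): (6−7)(6−9)(6−8)(6−5) = (−1)·(−3)·(−2)·1 = −6 ≡ 7, so v_1 = 7^{−1} = 2 (mod 13).
  i = 2 (α = 7): (7−6)(7−9)(7−8)(7−5) = 1·(−2)·(−1)·2 = 4 ≡ 4, so v_2 = 4^{−1} = 10 (mod 13).
  i = 3 (α = 9): (9−6)(9−7)(9−8)(9−5) = 3·2·1·4 = 24 ≡ 11, so v_3 = 11^{−1} = 6 (mod 13).
  i = 4 (α = 8): (8−6)(8−7)(8−9)(8−5) = 2·1·(−1)·3 = −6 ≡ 7, so v_4 = 7^{−1} = 2 (mod 13).
  i = 5 (α = 5): (5−6)(5−7)(5−9)(5−8) = (−1)·(−2)·(−4)·(−3) = 24 ≡ 11, so v_5 = 11^{−1} = 6 (mod 13).
  v = [2, 10, 6, 2, 6].
Step 2: syndromes of r = [1, 0, 6, 12, 2] (all sums mod 13).
  S_0 = Σ v_i r_i = 2·1 + 10·0 + 6·6 + 2·12 + 6·2 = 74 ≡ 9.
  S_1 = Σ v_i α_i r_i = 2·6·1 + 10·7·0 + 6·9·6 + 2·8·12 + 6·5·2 = 588 ≡ 3.
  α_i^2 mod 13 = [10, 10, 3, 12, 12].
  S_2 = Σ v_i α_i^2 r_i = 2·10·1 + 10·10·0 + 6·3·6 + 2·12·12 + 6·12·2 = 560 ≡ 1.
  S = (9, 3, 1) ≠ 0, so r is not a codeword (an error is present).
Step 3: locate the error. For a single error e at position i, S_ℓ = v_i·e·α_i^ℓ, so α_err = S_1/S_0.
  S_0^{−1} = 9^{−1} = 3 (mod 13), so α_err = 3·3 = 9 ≡ 9 = α_3. Error position i = 3.
  Consistency check: S_2/S_1 = 1·9 = 9 ≡ 9 = α_err ✓ (single-error assumption holds).
Step 4: error magnitude e = S_0/v_3 = S_0·∏_{j≠3}(α_3 − α_j) = 9·11 = 99 ≡ 8 (mod 13).
Step 5: correct position 3: c_3 = r_3 − e = 6 − 8 ≡ 11 (mod 13). Hence c = [1, 0, 11, 12, 2].
  Check: interpolating c through the α_i gives m(x) = 7 + 12·x (degree < 2) with m(α_i) = c_i for every i, so c is indeed a codeword.


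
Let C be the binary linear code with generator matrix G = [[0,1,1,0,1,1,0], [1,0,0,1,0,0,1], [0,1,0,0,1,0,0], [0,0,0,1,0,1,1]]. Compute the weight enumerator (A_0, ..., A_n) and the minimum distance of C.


Weight distribution: A_0 = 1, A_2 = 4, A_3 = 3, A_4 = 3, A_5 = 4, A_7 = 1. Minimum distance d = 2.

Enumerate all 2^4 = 16 messages m ∈ F_2^4.
For each, compute codeword c = mG in F_2^7, then tally its weight.
  m = 0000 → c = 0000000, weight = 0.
  m = 1000 → c = 0110110, weight = 4.
  m = 0100 → c = 1001001, weight = 3.
  m = 1100 → c = 1111111, weight = 7.
  m = 0010 → c = 0100100, weight = 2.
  m = 1010 → c = 0010010, weight = 2.
  m = 0110 → c = 1101101, weight = 5.
  m = 1110 → c = 1011011, weight = 5.
  m = 0001 → c = 0001011, weight = 3.
  m = 1001 → c = 0111101, weight = 5.
  m = 0101 → c = 1000010, weight = 2.
  m = 1101 → c = 1110100, weight = 4.
  m = 0011 → c = 0101111, weight = 5.
  m = 1011 → c = 0011001, weight = 3.
  m = 0111 → c = 1100110, weight = 4.
  m = 1111 → c = 1010000, weight = 2.
Tally weights:
  weight 0: 1 codewords.
  weight 2: 4 codewords.
  weight 3: 3 codewords.
  weight 4: 3 codewords.
  weight 5: 4 codewords.
  weight 7: 1 codewords.
Minimum distance d = smallest w > 0 with A_w > 0 = 2.
Sanity: Σ A_w = 16 = 2^4 = 16 ✓.
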